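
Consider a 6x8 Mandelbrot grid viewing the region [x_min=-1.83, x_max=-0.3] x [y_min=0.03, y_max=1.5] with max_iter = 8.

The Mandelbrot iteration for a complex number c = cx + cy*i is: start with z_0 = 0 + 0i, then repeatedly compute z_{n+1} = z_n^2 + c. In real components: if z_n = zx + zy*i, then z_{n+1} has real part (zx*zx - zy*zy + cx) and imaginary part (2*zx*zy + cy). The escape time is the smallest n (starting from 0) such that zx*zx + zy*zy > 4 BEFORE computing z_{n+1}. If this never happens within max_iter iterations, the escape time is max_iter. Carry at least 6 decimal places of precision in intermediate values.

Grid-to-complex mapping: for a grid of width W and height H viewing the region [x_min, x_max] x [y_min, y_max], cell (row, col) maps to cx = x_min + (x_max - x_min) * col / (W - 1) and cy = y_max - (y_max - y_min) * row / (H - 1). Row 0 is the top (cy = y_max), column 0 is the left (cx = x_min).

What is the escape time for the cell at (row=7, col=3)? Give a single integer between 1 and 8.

Answer: 8

Derivation:
z_0 = 0 + 0i, c = -0.9120 + 0.0300i
Iter 1: z = -0.9120 + 0.0300i, |z|^2 = 0.8326
Iter 2: z = -0.0812 + -0.0247i, |z|^2 = 0.0072
Iter 3: z = -0.9060 + 0.0340i, |z|^2 = 0.8220
Iter 4: z = -0.0923 + -0.0316i, |z|^2 = 0.0095
Iter 5: z = -0.9045 + 0.0358i, |z|^2 = 0.8194
Iter 6: z = -0.0952 + -0.0348i, |z|^2 = 0.0103
Iter 7: z = -0.9042 + 0.0366i, |z|^2 = 0.8188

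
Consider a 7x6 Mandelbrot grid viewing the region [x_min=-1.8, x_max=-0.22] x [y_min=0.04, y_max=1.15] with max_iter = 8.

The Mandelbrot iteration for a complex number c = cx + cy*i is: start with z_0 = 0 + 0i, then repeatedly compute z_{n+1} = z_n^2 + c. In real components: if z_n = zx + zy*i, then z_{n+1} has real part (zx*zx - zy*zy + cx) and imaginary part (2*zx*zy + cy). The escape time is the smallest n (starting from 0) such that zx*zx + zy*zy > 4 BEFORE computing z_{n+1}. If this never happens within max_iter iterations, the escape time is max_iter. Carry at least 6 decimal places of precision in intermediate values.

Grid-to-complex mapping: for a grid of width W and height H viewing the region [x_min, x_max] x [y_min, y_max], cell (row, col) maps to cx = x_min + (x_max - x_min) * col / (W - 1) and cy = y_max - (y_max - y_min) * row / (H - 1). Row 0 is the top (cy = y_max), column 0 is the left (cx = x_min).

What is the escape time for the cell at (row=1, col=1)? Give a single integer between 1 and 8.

z_0 = 0 + 0i, c = -1.5367 + 0.9280i
Iter 1: z = -1.5367 + 0.9280i, |z|^2 = 3.2225
Iter 2: z = -0.0365 + -1.9241i, |z|^2 = 3.7033
Iter 3: z = -5.2373 + 1.0685i, |z|^2 = 28.5711
Escaped at iteration 3

Answer: 3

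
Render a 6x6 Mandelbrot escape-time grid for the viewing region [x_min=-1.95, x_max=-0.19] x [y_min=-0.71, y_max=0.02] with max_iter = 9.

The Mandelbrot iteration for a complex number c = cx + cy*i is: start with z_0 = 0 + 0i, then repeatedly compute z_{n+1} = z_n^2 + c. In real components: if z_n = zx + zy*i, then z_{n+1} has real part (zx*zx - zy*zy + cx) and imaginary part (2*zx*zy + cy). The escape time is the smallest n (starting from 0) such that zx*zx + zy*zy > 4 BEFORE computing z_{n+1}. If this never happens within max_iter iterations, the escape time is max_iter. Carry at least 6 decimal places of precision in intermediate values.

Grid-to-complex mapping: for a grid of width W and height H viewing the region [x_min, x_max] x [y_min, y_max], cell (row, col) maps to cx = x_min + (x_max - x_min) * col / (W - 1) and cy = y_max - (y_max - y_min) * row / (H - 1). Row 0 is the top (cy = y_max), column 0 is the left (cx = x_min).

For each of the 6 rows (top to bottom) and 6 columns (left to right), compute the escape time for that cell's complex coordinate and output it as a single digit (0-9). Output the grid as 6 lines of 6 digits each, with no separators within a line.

(row=0, col=0): c = -1.9500 + 0.0200i → escape time 5
(row=0, col=1): c = -1.5980 + 0.0200i → escape time 9
(row=0, col=2): c = -1.2460 + 0.0200i → escape time 9
(row=0, col=3): c = -0.8940 + 0.0200i → escape time 9
(row=0, col=4): c = -0.5420 + 0.0200i → escape time 9
(row=0, col=5): c = -0.1900 + 0.0200i → escape time 9
(row=1, col=0): c = -1.9500 + -0.1260i → escape time 4
(row=1, col=1): c = -1.5980 + -0.1260i → escape time 6
(row=1, col=2): c = -1.2460 + -0.1260i → escape time 9
(row=1, col=3): c = -0.8940 + -0.1260i → escape time 9
(row=1, col=4): c = -0.5420 + -0.1260i → escape time 9
(row=1, col=5): c = -0.1900 + -0.1260i → escape time 9
(row=2, col=0): c = -1.9500 + -0.2720i → escape time 3
(row=2, col=1): c = -1.5980 + -0.2720i → escape time 4
(row=2, col=2): c = -1.2460 + -0.2720i → escape time 9
(row=2, col=3): c = -0.8940 + -0.2720i → escape time 9
(row=2, col=4): c = -0.5420 + -0.2720i → escape time 9
(row=2, col=5): c = -0.1900 + -0.2720i → escape time 9
(row=3, col=0): c = -1.9500 + -0.4180i → escape time 2
(row=3, col=1): c = -1.5980 + -0.4180i → escape time 3
(row=3, col=2): c = -1.2460 + -0.4180i → escape time 9
(row=3, col=3): c = -0.8940 + -0.4180i → escape time 7
(row=3, col=4): c = -0.5420 + -0.4180i → escape time 9
(row=3, col=5): c = -0.1900 + -0.4180i → escape time 9
(row=4, col=0): c = -1.9500 + -0.5640i → escape time 1
(row=4, col=1): c = -1.5980 + -0.5640i → escape time 3
(row=4, col=2): c = -1.2460 + -0.5640i → escape time 3
(row=4, col=3): c = -0.8940 + -0.5640i → escape time 5
(row=4, col=4): c = -0.5420 + -0.5640i → escape time 9
(row=4, col=5): c = -0.1900 + -0.5640i → escape time 9
(row=5, col=0): c = -1.9500 + -0.7100i → escape time 1
(row=5, col=1): c = -1.5980 + -0.7100i → escape time 3
(row=5, col=2): c = -1.2460 + -0.7100i → escape time 3
(row=5, col=3): c = -0.8940 + -0.7100i → escape time 4
(row=5, col=4): c = -0.5420 + -0.7100i → escape time 8
(row=5, col=5): c = -0.1900 + -0.7100i → escape time 9

Answer: 599999
469999
349999
239799
133599
133489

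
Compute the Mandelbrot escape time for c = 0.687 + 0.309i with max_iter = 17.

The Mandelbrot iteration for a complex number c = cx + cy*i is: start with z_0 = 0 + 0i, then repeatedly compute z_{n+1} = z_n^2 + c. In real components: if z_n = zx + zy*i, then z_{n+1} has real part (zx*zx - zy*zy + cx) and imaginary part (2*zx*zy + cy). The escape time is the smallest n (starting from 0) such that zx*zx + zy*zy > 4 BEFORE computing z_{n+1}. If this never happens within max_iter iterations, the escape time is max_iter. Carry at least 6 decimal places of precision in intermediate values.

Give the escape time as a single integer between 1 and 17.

Answer: 3

Derivation:
z_0 = 0 + 0i, c = 0.6870 + 0.3090i
Iter 1: z = 0.6870 + 0.3090i, |z|^2 = 0.5675
Iter 2: z = 1.0635 + 0.7336i, |z|^2 = 1.6691
Iter 3: z = 1.2799 + 1.8693i, |z|^2 = 5.1323
Escaped at iteration 3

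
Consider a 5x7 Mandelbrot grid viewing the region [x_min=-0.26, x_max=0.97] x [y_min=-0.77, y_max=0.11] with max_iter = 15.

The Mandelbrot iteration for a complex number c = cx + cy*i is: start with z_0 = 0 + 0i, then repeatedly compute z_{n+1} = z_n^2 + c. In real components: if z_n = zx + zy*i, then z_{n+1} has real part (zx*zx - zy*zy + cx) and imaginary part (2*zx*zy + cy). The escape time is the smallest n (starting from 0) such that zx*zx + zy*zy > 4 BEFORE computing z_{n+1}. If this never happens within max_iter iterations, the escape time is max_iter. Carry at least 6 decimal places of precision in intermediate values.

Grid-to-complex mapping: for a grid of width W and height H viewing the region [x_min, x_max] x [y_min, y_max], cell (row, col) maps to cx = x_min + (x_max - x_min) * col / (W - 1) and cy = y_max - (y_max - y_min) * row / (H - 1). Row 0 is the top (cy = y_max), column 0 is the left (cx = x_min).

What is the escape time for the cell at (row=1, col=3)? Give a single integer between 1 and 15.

z_0 = 0 + 0i, c = 0.6625 + -0.0367i
Iter 1: z = 0.6625 + -0.0367i, |z|^2 = 0.4403
Iter 2: z = 1.1001 + -0.0852i, |z|^2 = 1.2174
Iter 3: z = 1.8654 + -0.2242i, |z|^2 = 3.5299
Iter 4: z = 4.0918 + -0.8732i, |z|^2 = 17.5055
Escaped at iteration 4

Answer: 4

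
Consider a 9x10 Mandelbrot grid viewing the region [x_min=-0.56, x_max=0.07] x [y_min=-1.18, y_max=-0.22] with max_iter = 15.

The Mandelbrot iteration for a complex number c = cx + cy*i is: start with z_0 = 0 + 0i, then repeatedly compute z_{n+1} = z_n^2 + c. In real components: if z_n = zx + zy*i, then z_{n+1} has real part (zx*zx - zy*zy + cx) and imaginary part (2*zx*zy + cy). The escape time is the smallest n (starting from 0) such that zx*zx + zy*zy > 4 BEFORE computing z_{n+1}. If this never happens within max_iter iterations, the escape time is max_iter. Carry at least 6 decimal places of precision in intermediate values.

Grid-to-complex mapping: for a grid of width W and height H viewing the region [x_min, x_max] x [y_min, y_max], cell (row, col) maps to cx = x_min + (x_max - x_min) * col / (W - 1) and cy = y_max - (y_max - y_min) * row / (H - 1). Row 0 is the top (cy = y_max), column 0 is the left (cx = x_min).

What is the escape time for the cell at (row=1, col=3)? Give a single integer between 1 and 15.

Answer: 15

Derivation:
z_0 = 0 + 0i, c = -0.3237 + -0.3267i
Iter 1: z = -0.3237 + -0.3267i, |z|^2 = 0.2115
Iter 2: z = -0.3256 + -0.1152i, |z|^2 = 0.1193
Iter 3: z = -0.2310 + -0.2517i, |z|^2 = 0.1167
Iter 4: z = -0.3337 + -0.2104i, |z|^2 = 0.1557
Iter 5: z = -0.2566 + -0.1862i, |z|^2 = 0.1005
Iter 6: z = -0.2926 + -0.2311i, |z|^2 = 0.1390
Iter 7: z = -0.2916 + -0.1915i, |z|^2 = 0.1217
Iter 8: z = -0.2754 + -0.2150i, |z|^2 = 0.1221
Iter 9: z = -0.2941 + -0.2082i, |z|^2 = 0.1299
Iter 10: z = -0.2806 + -0.2042i, |z|^2 = 0.1204
Iter 11: z = -0.2867 + -0.2121i, |z|^2 = 0.1272
Iter 12: z = -0.2865 + -0.2051i, |z|^2 = 0.1241
Iter 13: z = -0.2837 + -0.2092i, |z|^2 = 0.1242
Iter 14: z = -0.2870 + -0.2080i, |z|^2 = 0.1256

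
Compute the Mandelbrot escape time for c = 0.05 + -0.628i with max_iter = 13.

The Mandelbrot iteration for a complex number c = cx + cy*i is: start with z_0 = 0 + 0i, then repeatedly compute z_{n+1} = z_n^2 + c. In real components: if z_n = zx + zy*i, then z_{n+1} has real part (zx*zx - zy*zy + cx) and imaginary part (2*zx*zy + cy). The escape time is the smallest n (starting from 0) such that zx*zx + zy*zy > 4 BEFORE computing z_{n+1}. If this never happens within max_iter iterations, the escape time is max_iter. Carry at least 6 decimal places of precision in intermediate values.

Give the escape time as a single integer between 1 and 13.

Answer: 13

Derivation:
z_0 = 0 + 0i, c = 0.0500 + -0.6280i
Iter 1: z = 0.0500 + -0.6280i, |z|^2 = 0.3969
Iter 2: z = -0.3419 + -0.6908i, |z|^2 = 0.5941
Iter 3: z = -0.3103 + -0.1557i, |z|^2 = 0.1205
Iter 4: z = 0.1221 + -0.5314i, |z|^2 = 0.2973
Iter 5: z = -0.2175 + -0.7577i, |z|^2 = 0.6215
Iter 6: z = -0.4769 + -0.2984i, |z|^2 = 0.3165
Iter 7: z = 0.1883 + -0.3434i, |z|^2 = 0.1534
Iter 8: z = -0.0324 + -0.7574i, |z|^2 = 0.5746
Iter 9: z = -0.5225 + -0.5789i, |z|^2 = 0.6081
Iter 10: z = -0.0120 + -0.0231i, |z|^2 = 0.0007
Iter 11: z = 0.0496 + -0.6274i, |z|^2 = 0.3961
Iter 12: z = -0.3412 + -0.6903i, |z|^2 = 0.5929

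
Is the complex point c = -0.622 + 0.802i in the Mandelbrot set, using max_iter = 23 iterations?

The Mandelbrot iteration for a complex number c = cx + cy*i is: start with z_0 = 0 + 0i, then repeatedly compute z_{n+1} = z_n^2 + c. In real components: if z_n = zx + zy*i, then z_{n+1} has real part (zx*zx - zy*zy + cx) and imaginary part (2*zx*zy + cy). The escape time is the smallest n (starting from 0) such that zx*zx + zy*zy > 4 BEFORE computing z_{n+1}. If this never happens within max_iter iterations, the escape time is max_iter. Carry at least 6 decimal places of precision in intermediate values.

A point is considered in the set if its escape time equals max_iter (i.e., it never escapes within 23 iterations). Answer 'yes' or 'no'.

z_0 = 0 + 0i, c = -0.6220 + 0.8020i
Iter 1: z = -0.6220 + 0.8020i, |z|^2 = 1.0301
Iter 2: z = -0.8783 + -0.1957i, |z|^2 = 0.8097
Iter 3: z = 0.1112 + 1.1458i, |z|^2 = 1.3251
Iter 4: z = -1.9224 + 1.0567i, |z|^2 = 4.8122
Escaped at iteration 4

Answer: no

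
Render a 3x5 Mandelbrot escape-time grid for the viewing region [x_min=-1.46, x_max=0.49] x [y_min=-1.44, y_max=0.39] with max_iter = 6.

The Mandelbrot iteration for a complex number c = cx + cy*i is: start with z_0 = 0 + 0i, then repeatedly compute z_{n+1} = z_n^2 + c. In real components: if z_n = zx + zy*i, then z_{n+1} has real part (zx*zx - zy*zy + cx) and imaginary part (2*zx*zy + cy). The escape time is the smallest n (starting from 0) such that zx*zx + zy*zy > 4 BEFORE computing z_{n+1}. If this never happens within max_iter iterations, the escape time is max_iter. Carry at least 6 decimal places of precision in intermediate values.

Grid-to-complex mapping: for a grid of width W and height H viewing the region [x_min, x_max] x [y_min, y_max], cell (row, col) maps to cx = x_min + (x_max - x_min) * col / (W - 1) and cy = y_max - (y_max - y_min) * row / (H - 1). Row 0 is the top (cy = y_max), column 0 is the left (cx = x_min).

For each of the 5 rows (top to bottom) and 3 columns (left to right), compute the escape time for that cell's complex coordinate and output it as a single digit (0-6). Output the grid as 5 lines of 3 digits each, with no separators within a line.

Answer: 466
665
365
343
122

Derivation:
(row=0, col=0): c = -1.4600 + 0.3900i → escape time 4
(row=0, col=1): c = -0.4850 + 0.3900i → escape time 6
(row=0, col=2): c = 0.4900 + 0.3900i → escape time 6
(row=1, col=0): c = -1.4600 + -0.0675i → escape time 6
(row=1, col=1): c = -0.4850 + -0.0675i → escape time 6
(row=1, col=2): c = 0.4900 + -0.0675i → escape time 5
(row=2, col=0): c = -1.4600 + -0.5250i → escape time 3
(row=2, col=1): c = -0.4850 + -0.5250i → escape time 6
(row=2, col=2): c = 0.4900 + -0.5250i → escape time 5
(row=3, col=0): c = -1.4600 + -0.9825i → escape time 3
(row=3, col=1): c = -0.4850 + -0.9825i → escape time 4
(row=3, col=2): c = 0.4900 + -0.9825i → escape time 3
(row=4, col=0): c = -1.4600 + -1.4400i → escape time 1
(row=4, col=1): c = -0.4850 + -1.4400i → escape time 2
(row=4, col=2): c = 0.4900 + -1.4400i → escape time 2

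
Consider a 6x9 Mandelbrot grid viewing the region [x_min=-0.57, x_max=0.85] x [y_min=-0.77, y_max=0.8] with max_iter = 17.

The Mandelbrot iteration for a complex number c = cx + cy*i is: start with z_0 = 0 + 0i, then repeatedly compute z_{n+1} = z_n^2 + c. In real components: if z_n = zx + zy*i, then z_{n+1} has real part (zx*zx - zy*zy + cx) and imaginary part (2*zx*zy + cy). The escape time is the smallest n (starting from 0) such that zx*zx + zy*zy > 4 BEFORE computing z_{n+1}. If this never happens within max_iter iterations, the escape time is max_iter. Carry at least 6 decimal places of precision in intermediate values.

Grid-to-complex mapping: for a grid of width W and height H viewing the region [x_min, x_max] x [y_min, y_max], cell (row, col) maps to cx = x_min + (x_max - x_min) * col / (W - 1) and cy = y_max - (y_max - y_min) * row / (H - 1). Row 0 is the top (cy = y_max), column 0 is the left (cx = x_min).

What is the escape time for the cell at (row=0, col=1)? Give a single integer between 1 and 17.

Answer: 9

Derivation:
z_0 = 0 + 0i, c = -0.2860 + 0.8000i
Iter 1: z = -0.2860 + 0.8000i, |z|^2 = 0.7218
Iter 2: z = -0.8442 + 0.3424i, |z|^2 = 0.8299
Iter 3: z = 0.3094 + 0.2219i, |z|^2 = 0.1450
Iter 4: z = -0.2395 + 0.9373i, |z|^2 = 0.9359
Iter 5: z = -1.1072 + 0.3511i, |z|^2 = 1.3492
Iter 6: z = 0.8167 + 0.0226i, |z|^2 = 0.6675
Iter 7: z = 0.3805 + 0.8369i, |z|^2 = 0.8452
Iter 8: z = -0.8416 + 1.4369i, |z|^2 = 2.7730
Iter 9: z = -1.6423 + -1.6187i, |z|^2 = 5.3172
Escaped at iteration 9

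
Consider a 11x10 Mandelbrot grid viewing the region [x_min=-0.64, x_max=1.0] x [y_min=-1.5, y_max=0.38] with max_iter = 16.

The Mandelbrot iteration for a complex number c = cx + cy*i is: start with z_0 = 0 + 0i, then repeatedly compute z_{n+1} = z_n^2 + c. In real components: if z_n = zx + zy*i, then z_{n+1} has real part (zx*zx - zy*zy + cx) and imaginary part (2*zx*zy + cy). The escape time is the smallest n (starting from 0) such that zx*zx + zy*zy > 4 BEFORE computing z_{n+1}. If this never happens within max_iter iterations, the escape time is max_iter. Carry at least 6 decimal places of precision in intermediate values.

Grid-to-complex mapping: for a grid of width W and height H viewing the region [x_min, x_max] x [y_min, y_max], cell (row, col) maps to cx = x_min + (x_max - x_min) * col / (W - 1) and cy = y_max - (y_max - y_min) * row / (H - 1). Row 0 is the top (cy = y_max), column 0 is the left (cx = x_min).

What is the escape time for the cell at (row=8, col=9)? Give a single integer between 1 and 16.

Answer: 2

Derivation:
z_0 = 0 + 0i, c = 0.8360 + -1.2911i
Iter 1: z = 0.8360 + -1.2911i, |z|^2 = 2.3659
Iter 2: z = -0.1321 + -3.4498i, |z|^2 = 11.9189
Escaped at iteration 2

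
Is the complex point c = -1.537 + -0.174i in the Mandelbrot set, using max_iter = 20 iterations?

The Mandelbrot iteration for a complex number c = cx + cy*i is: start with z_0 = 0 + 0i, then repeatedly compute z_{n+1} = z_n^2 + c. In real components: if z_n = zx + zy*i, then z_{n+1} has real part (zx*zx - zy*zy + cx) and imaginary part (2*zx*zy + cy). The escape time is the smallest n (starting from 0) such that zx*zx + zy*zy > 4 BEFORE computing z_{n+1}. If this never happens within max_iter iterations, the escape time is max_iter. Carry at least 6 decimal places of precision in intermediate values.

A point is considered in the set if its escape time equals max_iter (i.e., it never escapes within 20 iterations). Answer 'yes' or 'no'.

z_0 = 0 + 0i, c = -1.5370 + -0.1740i
Iter 1: z = -1.5370 + -0.1740i, |z|^2 = 2.3926
Iter 2: z = 0.7951 + 0.3609i, |z|^2 = 0.7624
Iter 3: z = -1.0351 + 0.3999i, |z|^2 = 1.2312
Iter 4: z = -0.6255 + -1.0018i, |z|^2 = 1.3948
Iter 5: z = -2.1492 + 1.0793i, |z|^2 = 5.7840
Escaped at iteration 5

Answer: no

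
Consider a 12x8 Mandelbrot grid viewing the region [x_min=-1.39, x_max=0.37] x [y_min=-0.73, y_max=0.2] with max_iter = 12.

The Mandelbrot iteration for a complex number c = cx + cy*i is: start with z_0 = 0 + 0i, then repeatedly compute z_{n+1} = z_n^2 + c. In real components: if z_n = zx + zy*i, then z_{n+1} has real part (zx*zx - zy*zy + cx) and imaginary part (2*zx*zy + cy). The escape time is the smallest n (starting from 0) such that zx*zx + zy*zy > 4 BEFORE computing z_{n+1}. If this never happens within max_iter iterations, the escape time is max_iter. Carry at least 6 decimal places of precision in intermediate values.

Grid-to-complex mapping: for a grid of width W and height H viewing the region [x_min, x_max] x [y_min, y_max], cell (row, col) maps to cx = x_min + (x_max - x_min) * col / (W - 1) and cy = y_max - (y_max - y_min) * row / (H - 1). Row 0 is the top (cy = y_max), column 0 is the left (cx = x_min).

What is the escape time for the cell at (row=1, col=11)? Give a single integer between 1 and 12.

z_0 = 0 + 0i, c = 0.3700 + 0.0671i
Iter 1: z = 0.3700 + 0.0671i, |z|^2 = 0.1414
Iter 2: z = 0.5024 + 0.1168i, |z|^2 = 0.2660
Iter 3: z = 0.6087 + 0.1845i, |z|^2 = 0.4046
Iter 4: z = 0.7065 + 0.2918i, |z|^2 = 0.5843
Iter 5: z = 0.7840 + 0.4795i, |z|^2 = 0.8446
Iter 6: z = 0.7548 + 0.8190i, |z|^2 = 1.2405
Iter 7: z = 0.2690 + 1.3035i, |z|^2 = 1.7714
Iter 8: z = -1.2567 + 0.7683i, |z|^2 = 2.1696
Iter 9: z = 1.3590 + -1.8640i, |z|^2 = 5.3213
Escaped at iteration 9

Answer: 9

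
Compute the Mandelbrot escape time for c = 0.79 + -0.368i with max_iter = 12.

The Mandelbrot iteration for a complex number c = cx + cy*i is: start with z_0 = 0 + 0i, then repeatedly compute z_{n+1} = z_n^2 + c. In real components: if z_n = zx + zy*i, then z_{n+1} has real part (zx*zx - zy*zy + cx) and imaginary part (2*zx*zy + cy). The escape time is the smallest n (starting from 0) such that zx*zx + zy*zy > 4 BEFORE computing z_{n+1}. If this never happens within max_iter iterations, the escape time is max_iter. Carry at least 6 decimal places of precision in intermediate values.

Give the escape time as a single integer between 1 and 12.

Answer: 3

Derivation:
z_0 = 0 + 0i, c = 0.7900 + -0.3680i
Iter 1: z = 0.7900 + -0.3680i, |z|^2 = 0.7595
Iter 2: z = 1.2787 + -0.9494i, |z|^2 = 2.5364
Iter 3: z = 1.5236 + -2.7961i, |z|^2 = 10.1392
Escaped at iteration 3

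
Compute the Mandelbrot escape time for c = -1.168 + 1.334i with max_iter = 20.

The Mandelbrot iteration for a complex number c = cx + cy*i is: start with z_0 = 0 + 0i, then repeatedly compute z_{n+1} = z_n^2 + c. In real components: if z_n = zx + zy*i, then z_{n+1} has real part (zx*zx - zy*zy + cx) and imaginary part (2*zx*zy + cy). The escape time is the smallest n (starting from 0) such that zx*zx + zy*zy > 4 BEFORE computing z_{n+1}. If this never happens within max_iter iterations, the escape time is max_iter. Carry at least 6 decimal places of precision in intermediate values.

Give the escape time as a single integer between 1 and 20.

z_0 = 0 + 0i, c = -1.1680 + 1.3340i
Iter 1: z = -1.1680 + 1.3340i, |z|^2 = 3.1438
Iter 2: z = -1.5833 + -1.7822i, |z|^2 = 5.6833
Escaped at iteration 2

Answer: 2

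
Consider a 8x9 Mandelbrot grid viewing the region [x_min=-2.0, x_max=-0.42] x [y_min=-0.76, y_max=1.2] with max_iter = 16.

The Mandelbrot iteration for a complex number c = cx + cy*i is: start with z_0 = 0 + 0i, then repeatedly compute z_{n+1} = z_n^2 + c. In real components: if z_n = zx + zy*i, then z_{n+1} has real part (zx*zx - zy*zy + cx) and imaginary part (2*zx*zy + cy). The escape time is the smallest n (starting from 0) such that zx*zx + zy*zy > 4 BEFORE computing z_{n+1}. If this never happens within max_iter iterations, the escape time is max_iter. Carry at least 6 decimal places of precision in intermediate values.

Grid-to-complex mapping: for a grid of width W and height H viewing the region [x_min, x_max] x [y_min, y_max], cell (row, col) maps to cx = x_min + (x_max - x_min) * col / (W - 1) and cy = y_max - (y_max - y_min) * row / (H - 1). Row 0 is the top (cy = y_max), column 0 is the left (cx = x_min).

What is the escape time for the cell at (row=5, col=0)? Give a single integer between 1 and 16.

Answer: 1

Derivation:
z_0 = 0 + 0i, c = -2.0000 + -0.0250i
Iter 1: z = -2.0000 + -0.0250i, |z|^2 = 4.0006
Escaped at iteration 1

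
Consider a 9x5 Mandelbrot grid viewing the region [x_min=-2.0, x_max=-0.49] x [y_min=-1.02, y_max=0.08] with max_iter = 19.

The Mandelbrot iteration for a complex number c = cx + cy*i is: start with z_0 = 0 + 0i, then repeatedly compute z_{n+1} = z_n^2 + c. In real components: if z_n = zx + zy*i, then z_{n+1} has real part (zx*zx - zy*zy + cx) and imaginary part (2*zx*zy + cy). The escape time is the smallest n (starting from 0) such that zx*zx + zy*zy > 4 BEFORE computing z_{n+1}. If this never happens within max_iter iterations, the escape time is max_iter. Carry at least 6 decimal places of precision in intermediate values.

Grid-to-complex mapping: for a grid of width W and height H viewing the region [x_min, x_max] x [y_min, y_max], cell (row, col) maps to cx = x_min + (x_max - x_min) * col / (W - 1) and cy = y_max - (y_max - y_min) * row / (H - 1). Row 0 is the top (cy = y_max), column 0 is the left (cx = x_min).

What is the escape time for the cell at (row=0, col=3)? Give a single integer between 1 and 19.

z_0 = 0 + 0i, c = -1.4337 + 0.0800i
Iter 1: z = -1.4337 + 0.0800i, |z|^2 = 2.0620
Iter 2: z = 0.6155 + -0.1494i, |z|^2 = 0.4011
Iter 3: z = -1.0772 + -0.1039i, |z|^2 = 1.1713
Iter 4: z = -0.2841 + 0.3039i, |z|^2 = 0.1730
Iter 5: z = -1.4454 + -0.0927i, |z|^2 = 2.0977
Iter 6: z = 0.6468 + 0.3478i, |z|^2 = 0.5393
Iter 7: z = -1.1364 + 0.5300i, |z|^2 = 1.5723
Iter 8: z = -0.4232 + -1.1245i, |z|^2 = 1.4435
Iter 9: z = -2.5192 + 1.0317i, |z|^2 = 7.4106
Escaped at iteration 9

Answer: 9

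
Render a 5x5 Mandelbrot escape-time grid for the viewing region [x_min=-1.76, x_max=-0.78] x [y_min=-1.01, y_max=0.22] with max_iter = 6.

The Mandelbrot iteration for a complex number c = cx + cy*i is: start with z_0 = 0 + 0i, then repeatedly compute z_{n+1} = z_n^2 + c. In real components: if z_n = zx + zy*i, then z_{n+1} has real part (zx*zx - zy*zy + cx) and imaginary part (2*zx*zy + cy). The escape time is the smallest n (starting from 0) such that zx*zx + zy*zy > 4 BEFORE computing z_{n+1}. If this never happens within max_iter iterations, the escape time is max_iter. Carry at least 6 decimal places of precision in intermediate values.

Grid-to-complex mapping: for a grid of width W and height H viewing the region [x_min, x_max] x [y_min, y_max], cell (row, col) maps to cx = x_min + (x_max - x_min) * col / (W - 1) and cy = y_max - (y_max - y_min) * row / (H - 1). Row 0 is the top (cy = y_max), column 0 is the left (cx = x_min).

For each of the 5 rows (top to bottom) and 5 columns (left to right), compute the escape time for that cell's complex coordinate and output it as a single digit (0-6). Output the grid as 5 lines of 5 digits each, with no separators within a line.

(row=0, col=0): c = -1.7600 + 0.2200i → escape time 4
(row=0, col=1): c = -1.5150 + 0.2200i → escape time 5
(row=0, col=2): c = -1.2700 + 0.2200i → escape time 6
(row=0, col=3): c = -1.0250 + 0.2200i → escape time 6
(row=0, col=4): c = -0.7800 + 0.2200i → escape time 6
(row=1, col=0): c = -1.7600 + -0.0875i → escape time 4
(row=1, col=1): c = -1.5150 + -0.0875i → escape time 6
(row=1, col=2): c = -1.2700 + -0.0875i → escape time 6
(row=1, col=3): c = -1.0250 + -0.0875i → escape time 6
(row=1, col=4): c = -0.7800 + -0.0875i → escape time 6
(row=2, col=0): c = -1.7600 + -0.3950i → escape time 3
(row=2, col=1): c = -1.5150 + -0.3950i → escape time 4
(row=2, col=2): c = -1.2700 + -0.3950i → escape time 6
(row=2, col=3): c = -1.0250 + -0.3950i → escape time 6
(row=2, col=4): c = -0.7800 + -0.3950i → escape time 6
(row=3, col=0): c = -1.7600 + -0.7025i → escape time 3
(row=3, col=1): c = -1.5150 + -0.7025i → escape time 3
(row=3, col=2): c = -1.2700 + -0.7025i → escape time 3
(row=3, col=3): c = -1.0250 + -0.7025i → escape time 4
(row=3, col=4): c = -0.7800 + -0.7025i → escape time 4
(row=4, col=0): c = -1.7600 + -1.0100i → escape time 1
(row=4, col=1): c = -1.5150 + -1.0100i → escape time 2
(row=4, col=2): c = -1.2700 + -1.0100i → escape time 3
(row=4, col=3): c = -1.0250 + -1.0100i → escape time 3
(row=4, col=4): c = -0.7800 + -1.0100i → escape time 3

Answer: 45666
46666
34666
33344
12333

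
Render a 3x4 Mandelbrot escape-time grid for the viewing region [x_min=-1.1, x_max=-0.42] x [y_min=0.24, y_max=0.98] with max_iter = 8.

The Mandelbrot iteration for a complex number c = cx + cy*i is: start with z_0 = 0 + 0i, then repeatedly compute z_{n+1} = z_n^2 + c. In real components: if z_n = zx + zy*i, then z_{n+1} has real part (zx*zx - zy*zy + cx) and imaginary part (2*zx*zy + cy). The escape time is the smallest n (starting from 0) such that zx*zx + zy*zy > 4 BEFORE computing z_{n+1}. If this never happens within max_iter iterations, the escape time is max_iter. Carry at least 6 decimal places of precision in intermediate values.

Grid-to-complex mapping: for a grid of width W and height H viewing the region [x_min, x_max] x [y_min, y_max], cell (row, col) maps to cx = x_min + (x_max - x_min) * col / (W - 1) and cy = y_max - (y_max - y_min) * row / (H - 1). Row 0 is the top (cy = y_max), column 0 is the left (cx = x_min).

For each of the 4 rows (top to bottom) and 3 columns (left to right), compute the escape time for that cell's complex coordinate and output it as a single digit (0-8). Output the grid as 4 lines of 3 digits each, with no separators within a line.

(row=0, col=0): c = -1.1000 + 0.9800i → escape time 3
(row=0, col=1): c = -0.7600 + 0.9800i → escape time 3
(row=0, col=2): c = -0.4200 + 0.9800i → escape time 4
(row=1, col=0): c = -1.1000 + 0.7333i → escape time 3
(row=1, col=1): c = -0.7600 + 0.7333i → escape time 4
(row=1, col=2): c = -0.4200 + 0.7333i → escape time 7
(row=2, col=0): c = -1.1000 + 0.4867i → escape time 5
(row=2, col=1): c = -0.7600 + 0.4867i → escape time 6
(row=2, col=2): c = -0.4200 + 0.4867i → escape time 8
(row=3, col=0): c = -1.1000 + 0.2400i → escape time 8
(row=3, col=1): c = -0.7600 + 0.2400i → escape time 8
(row=3, col=2): c = -0.4200 + 0.2400i → escape time 8

Answer: 334
347
568
888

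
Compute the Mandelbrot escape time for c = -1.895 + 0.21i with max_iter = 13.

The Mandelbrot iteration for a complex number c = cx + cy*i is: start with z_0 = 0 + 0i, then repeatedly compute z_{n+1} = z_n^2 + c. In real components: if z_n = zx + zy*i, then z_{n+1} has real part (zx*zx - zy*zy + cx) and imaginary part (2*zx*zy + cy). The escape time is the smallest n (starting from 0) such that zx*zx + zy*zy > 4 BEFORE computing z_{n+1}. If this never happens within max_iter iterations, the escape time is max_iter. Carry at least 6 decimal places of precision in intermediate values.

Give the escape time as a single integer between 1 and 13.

Answer: 4

Derivation:
z_0 = 0 + 0i, c = -1.8950 + 0.2100i
Iter 1: z = -1.8950 + 0.2100i, |z|^2 = 3.6351
Iter 2: z = 1.6519 + -0.5859i, |z|^2 = 3.0721
Iter 3: z = 0.4906 + -1.7257i, |z|^2 = 3.2188
Iter 4: z = -4.6325 + -1.4832i, |z|^2 = 23.6596
Escaped at iteration 4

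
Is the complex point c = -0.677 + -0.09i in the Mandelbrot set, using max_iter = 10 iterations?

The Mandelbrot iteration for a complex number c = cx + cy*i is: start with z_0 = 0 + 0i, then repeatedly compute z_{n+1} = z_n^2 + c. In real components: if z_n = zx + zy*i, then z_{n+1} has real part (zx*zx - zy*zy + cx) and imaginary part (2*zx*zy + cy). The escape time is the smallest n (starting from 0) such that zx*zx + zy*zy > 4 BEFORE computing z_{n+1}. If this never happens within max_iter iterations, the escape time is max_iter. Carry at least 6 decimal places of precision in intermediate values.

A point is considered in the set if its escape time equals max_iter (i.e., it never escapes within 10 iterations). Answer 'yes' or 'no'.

Answer: yes

Derivation:
z_0 = 0 + 0i, c = -0.6770 + -0.0900i
Iter 1: z = -0.6770 + -0.0900i, |z|^2 = 0.4664
Iter 2: z = -0.2268 + 0.0319i, |z|^2 = 0.0524
Iter 3: z = -0.6266 + -0.1044i, |z|^2 = 0.4035
Iter 4: z = -0.2953 + 0.0409i, |z|^2 = 0.0889
Iter 5: z = -0.5915 + -0.1142i, |z|^2 = 0.3629
Iter 6: z = -0.3402 + 0.0450i, |z|^2 = 0.1178
Iter 7: z = -0.5633 + -0.1206i, |z|^2 = 0.3319
Iter 8: z = -0.3742 + 0.0459i, |z|^2 = 0.1422
Iter 9: z = -0.5390 + -0.1244i, |z|^2 = 0.3060
Did not escape in 10 iterations → in set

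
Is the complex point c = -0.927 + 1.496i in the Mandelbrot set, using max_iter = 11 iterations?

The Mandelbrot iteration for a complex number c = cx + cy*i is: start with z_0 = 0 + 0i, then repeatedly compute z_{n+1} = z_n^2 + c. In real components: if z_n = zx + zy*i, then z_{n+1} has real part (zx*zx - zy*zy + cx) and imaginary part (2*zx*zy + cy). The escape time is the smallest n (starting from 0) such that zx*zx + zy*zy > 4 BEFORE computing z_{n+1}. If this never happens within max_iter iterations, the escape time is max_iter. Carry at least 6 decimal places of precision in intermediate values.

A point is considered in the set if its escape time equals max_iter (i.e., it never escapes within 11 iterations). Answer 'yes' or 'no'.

Answer: no

Derivation:
z_0 = 0 + 0i, c = -0.9270 + 1.4960i
Iter 1: z = -0.9270 + 1.4960i, |z|^2 = 3.0973
Iter 2: z = -2.3057 + -1.2776i, |z|^2 = 6.9484
Escaped at iteration 2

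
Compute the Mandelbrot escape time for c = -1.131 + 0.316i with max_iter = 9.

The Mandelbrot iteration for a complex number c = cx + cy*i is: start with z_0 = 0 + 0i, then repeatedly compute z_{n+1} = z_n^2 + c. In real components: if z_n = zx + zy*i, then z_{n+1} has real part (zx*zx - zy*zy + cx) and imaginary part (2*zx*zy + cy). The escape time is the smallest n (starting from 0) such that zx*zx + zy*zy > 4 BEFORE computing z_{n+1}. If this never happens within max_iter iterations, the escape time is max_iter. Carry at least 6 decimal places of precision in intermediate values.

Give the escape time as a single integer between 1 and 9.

Answer: 9

Derivation:
z_0 = 0 + 0i, c = -1.1310 + 0.3160i
Iter 1: z = -1.1310 + 0.3160i, |z|^2 = 1.3790
Iter 2: z = 0.0483 + -0.3988i, |z|^2 = 0.1614
Iter 3: z = -1.2877 + 0.2775i, |z|^2 = 1.7352
Iter 4: z = 0.4502 + -0.3986i, |z|^2 = 0.3616
Iter 5: z = -1.0872 + -0.0429i, |z|^2 = 1.1839
Iter 6: z = 0.0492 + 0.4093i, |z|^2 = 0.1699
Iter 7: z = -1.2961 + 0.3563i, |z|^2 = 1.8067
Iter 8: z = 0.4219 + -0.6075i, |z|^2 = 0.5471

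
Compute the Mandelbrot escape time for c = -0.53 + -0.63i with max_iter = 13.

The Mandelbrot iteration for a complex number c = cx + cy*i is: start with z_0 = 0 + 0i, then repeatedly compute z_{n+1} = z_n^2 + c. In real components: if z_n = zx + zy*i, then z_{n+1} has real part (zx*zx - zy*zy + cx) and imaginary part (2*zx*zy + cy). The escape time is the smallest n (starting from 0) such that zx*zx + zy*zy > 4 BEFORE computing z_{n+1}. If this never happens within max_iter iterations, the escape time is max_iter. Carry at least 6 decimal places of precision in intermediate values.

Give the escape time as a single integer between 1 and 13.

Answer: 13

Derivation:
z_0 = 0 + 0i, c = -0.5300 + -0.6300i
Iter 1: z = -0.5300 + -0.6300i, |z|^2 = 0.6778
Iter 2: z = -0.6460 + 0.0378i, |z|^2 = 0.4187
Iter 3: z = -0.1141 + -0.6788i, |z|^2 = 0.4738
Iter 4: z = -0.9778 + -0.4751i, |z|^2 = 1.1818
Iter 5: z = 0.2004 + 0.2990i, |z|^2 = 0.1296
Iter 6: z = -0.5793 + -0.5101i, |z|^2 = 0.5958
Iter 7: z = -0.4547 + -0.0390i, |z|^2 = 0.2083
Iter 8: z = -0.3248 + -0.5946i, |z|^2 = 0.4590
Iter 9: z = -0.7780 + -0.2438i, |z|^2 = 0.6647
Iter 10: z = 0.0159 + -0.2506i, |z|^2 = 0.0631
Iter 11: z = -0.5926 + -0.6380i, |z|^2 = 0.7581
Iter 12: z = -0.5859 + 0.1261i, |z|^2 = 0.3591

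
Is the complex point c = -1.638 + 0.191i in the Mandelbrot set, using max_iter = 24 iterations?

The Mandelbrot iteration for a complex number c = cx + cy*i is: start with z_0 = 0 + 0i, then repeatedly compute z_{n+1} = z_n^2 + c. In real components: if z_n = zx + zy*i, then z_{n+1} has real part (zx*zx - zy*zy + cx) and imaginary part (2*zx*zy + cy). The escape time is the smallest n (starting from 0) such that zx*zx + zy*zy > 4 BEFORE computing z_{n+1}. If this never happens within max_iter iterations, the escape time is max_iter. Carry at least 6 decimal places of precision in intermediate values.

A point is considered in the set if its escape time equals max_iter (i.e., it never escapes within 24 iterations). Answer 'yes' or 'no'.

Answer: no

Derivation:
z_0 = 0 + 0i, c = -1.6380 + 0.1910i
Iter 1: z = -1.6380 + 0.1910i, |z|^2 = 2.7195
Iter 2: z = 1.0086 + -0.4347i, |z|^2 = 1.2062
Iter 3: z = -0.8098 + -0.6859i, |z|^2 = 1.1262
Iter 4: z = -1.4527 + 1.3018i, |z|^2 = 3.8050
Iter 5: z = -1.2224 + -3.5913i, |z|^2 = 14.3915
Escaped at iteration 5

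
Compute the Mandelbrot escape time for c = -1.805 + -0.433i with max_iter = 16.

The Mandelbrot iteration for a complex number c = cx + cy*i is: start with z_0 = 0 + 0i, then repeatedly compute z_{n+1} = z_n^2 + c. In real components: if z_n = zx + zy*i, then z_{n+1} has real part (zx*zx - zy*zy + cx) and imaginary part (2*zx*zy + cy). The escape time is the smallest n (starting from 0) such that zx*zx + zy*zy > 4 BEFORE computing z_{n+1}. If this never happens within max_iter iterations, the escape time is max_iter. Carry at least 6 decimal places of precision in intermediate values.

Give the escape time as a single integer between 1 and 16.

Answer: 3

Derivation:
z_0 = 0 + 0i, c = -1.8050 + -0.4330i
Iter 1: z = -1.8050 + -0.4330i, |z|^2 = 3.4455
Iter 2: z = 1.2655 + 1.1301i, |z|^2 = 2.8788
Iter 3: z = -1.4806 + 2.4274i, |z|^2 = 8.0847
Escaped at iteration 3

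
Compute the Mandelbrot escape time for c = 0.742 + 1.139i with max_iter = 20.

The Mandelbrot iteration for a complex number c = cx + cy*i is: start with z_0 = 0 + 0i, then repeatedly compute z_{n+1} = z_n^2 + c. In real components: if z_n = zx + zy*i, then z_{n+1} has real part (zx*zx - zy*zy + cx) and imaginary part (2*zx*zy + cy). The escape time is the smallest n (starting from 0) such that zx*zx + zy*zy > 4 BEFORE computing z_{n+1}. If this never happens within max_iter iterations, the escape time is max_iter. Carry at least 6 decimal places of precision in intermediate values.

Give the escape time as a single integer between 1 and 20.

Answer: 2

Derivation:
z_0 = 0 + 0i, c = 0.7420 + 1.1390i
Iter 1: z = 0.7420 + 1.1390i, |z|^2 = 1.8479
Iter 2: z = -0.0048 + 2.8293i, |z|^2 = 8.0048
Escaped at iteration 2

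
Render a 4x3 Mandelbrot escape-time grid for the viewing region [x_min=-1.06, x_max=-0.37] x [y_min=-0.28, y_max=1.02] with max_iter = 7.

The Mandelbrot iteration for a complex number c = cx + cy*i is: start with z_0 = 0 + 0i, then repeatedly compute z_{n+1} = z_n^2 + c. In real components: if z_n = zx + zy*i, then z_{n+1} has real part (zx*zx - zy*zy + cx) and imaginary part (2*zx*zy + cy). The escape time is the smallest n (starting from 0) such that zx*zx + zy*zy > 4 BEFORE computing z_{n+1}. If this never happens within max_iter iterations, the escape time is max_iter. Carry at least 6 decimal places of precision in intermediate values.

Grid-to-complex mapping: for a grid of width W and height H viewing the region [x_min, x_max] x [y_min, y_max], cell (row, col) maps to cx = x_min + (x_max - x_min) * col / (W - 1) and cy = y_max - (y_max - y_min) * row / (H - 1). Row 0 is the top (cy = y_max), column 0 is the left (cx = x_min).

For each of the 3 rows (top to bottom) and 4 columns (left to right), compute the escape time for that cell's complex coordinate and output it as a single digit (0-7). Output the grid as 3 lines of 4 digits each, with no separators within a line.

Answer: 3344
7777
7777

Derivation:
(row=0, col=0): c = -1.0600 + 1.0200i → escape time 3
(row=0, col=1): c = -0.8300 + 1.0200i → escape time 3
(row=0, col=2): c = -0.6000 + 1.0200i → escape time 4
(row=0, col=3): c = -0.3700 + 1.0200i → escape time 4
(row=1, col=0): c = -1.0600 + 0.3700i → escape time 7
(row=1, col=1): c = -0.8300 + 0.3700i → escape time 7
(row=1, col=2): c = -0.6000 + 0.3700i → escape time 7
(row=1, col=3): c = -0.3700 + 0.3700i → escape time 7
(row=2, col=0): c = -1.0600 + -0.2800i → escape time 7
(row=2, col=1): c = -0.8300 + -0.2800i → escape time 7
(row=2, col=2): c = -0.6000 + -0.2800i → escape time 7
(row=2, col=3): c = -0.3700 + -0.2800i → escape time 7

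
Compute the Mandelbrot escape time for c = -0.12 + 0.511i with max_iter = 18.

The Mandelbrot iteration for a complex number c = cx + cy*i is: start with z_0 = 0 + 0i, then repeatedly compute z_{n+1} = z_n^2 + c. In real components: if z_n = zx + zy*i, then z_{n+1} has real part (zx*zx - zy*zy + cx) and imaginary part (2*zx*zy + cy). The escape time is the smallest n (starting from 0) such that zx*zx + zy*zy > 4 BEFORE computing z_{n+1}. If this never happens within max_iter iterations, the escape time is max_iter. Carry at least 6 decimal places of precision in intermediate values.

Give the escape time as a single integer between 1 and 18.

z_0 = 0 + 0i, c = -0.1200 + 0.5110i
Iter 1: z = -0.1200 + 0.5110i, |z|^2 = 0.2755
Iter 2: z = -0.3667 + 0.3884i, |z|^2 = 0.2853
Iter 3: z = -0.1363 + 0.2262i, |z|^2 = 0.0697
Iter 4: z = -0.1526 + 0.4493i, |z|^2 = 0.2252
Iter 5: z = -0.2986 + 0.3739i, |z|^2 = 0.2290
Iter 6: z = -0.1706 + 0.2877i, |z|^2 = 0.1119
Iter 7: z = -0.1737 + 0.4128i, |z|^2 = 0.2006
Iter 8: z = -0.2603 + 0.3676i, |z|^2 = 0.2029
Iter 9: z = -0.1874 + 0.3196i, |z|^2 = 0.1373
Iter 10: z = -0.1870 + 0.3912i, |z|^2 = 0.1880
Iter 11: z = -0.2380 + 0.3647i, |z|^2 = 0.1896
Iter 12: z = -0.1963 + 0.3374i, |z|^2 = 0.1524
Iter 13: z = -0.1953 + 0.3785i, |z|^2 = 0.1814
Iter 14: z = -0.2251 + 0.3631i, |z|^2 = 0.1826
Iter 15: z = -0.2012 + 0.3475i, |z|^2 = 0.1612
Iter 16: z = -0.2003 + 0.3712i, |z|^2 = 0.1779
Iter 17: z = -0.2177 + 0.3623i, |z|^2 = 0.1787

Answer: 18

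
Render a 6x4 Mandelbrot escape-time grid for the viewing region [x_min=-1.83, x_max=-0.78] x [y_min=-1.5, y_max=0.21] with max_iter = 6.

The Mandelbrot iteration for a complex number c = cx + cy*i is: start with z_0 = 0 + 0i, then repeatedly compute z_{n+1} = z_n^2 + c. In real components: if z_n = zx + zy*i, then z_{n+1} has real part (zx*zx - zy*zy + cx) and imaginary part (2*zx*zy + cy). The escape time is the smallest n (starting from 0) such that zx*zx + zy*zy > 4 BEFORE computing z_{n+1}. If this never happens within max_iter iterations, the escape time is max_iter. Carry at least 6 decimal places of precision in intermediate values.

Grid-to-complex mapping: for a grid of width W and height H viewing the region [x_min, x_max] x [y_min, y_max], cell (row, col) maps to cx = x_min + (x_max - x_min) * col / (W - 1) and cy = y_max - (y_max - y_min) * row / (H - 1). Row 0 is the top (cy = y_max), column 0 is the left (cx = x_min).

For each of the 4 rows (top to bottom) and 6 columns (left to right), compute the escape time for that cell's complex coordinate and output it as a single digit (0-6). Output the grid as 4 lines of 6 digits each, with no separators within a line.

Answer: 456666
345666
123333
111222

Derivation:
(row=0, col=0): c = -1.8300 + 0.2100i → escape time 4
(row=0, col=1): c = -1.6200 + 0.2100i → escape time 5
(row=0, col=2): c = -1.4100 + 0.2100i → escape time 6
(row=0, col=3): c = -1.2000 + 0.2100i → escape time 6
(row=0, col=4): c = -0.9900 + 0.2100i → escape time 6
(row=0, col=5): c = -0.7800 + 0.2100i → escape time 6
(row=1, col=0): c = -1.8300 + -0.3600i → escape time 3
(row=1, col=1): c = -1.6200 + -0.3600i → escape time 4
(row=1, col=2): c = -1.4100 + -0.3600i → escape time 5
(row=1, col=3): c = -1.2000 + -0.3600i → escape time 6
(row=1, col=4): c = -0.9900 + -0.3600i → escape time 6
(row=1, col=5): c = -0.7800 + -0.3600i → escape time 6
(row=2, col=0): c = -1.8300 + -0.9300i → escape time 1
(row=2, col=1): c = -1.6200 + -0.9300i → escape time 2
(row=2, col=2): c = -1.4100 + -0.9300i → escape time 3
(row=2, col=3): c = -1.2000 + -0.9300i → escape time 3
(row=2, col=4): c = -0.9900 + -0.9300i → escape time 3
(row=2, col=5): c = -0.7800 + -0.9300i → escape time 3
(row=3, col=0): c = -1.8300 + -1.5000i → escape time 1
(row=3, col=1): c = -1.6200 + -1.5000i → escape time 1
(row=3, col=2): c = -1.4100 + -1.5000i → escape time 1
(row=3, col=3): c = -1.2000 + -1.5000i → escape time 2
(row=3, col=4): c = -0.9900 + -1.5000i → escape time 2
(row=3, col=5): c = -0.7800 + -1.5000i → escape time 2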